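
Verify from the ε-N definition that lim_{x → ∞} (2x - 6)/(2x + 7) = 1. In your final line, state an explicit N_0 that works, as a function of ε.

Let ε > 0 be given. We seek N_0 > 0 such that x > N_0 implies |(2x - 6)/(2x + 7) − 1| < ε.
(2x - 6)/(2x + 7) − 1 = (2(2x - 6) − 2(2x + 7)) / (2(2x + 7)) = -26/(2(2x + 7)).
For x > 0 we have 2x + 7 > 2x, so |(2x - 6)/(2x + 7) − 1| = 26/(2(2x + 7)) < 26/(2·2x) = (13/2)/x.
Thus |(2x - 6)/(2x + 7) − 1| < ε whenever x > (13/2)/ε.
Take N_0 = (13/2)/ε. If x > N_0 then |(2x - 6)/(2x + 7) − 1| < (13/2)/x < ε.

N_0 = (13/2)/ε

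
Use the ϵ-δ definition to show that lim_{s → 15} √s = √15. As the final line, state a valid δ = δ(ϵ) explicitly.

δ = min(15, √15·ϵ)

Fix ϵ > 0. We want δ > 0 such that 0 < |s − 15| < δ implies |√s − √15| < ϵ.
Multiplying by the conjugate, |√s − √15| = |s − 15|/(√s + √15).
Restrict δ ≤ 15 so that |s − 15| < 15 forces s > 0, and then √s + √15 > √15.
Hence |√s − √15| < |s − 15|/√15, which is < ϵ once |s − 15| < √15·ϵ.
Take δ = min(15, √15·ϵ). If 0 < |s − 15| < δ then s > 0 and |√s − √15| < |s − 15|/√15 < ϵ.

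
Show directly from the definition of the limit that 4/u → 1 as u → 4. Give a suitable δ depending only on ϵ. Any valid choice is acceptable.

δ = min(2, 2ϵ)

Fix ϵ > 0. We seek δ > 0 such that 0 < |u − 4| < δ implies |4/u − 1| < ϵ.
|4/u − 1| = 4·|4 − u|/(4·|u|) = 4|u − 4|/(4|u|).
Require δ ≤ 2 so that |u| > 4 − 2 = 2, hence 4|u| > 8.
Then |4/u − 1| < 4|u − 4|/8, which is < ϵ when |u − 4| < 2ϵ.
Take δ = min(2, 2ϵ). Then 0 < |u − 4| < δ gives both |u − 4| < 2 and |u − 4| < 2ϵ, so |4/u − 1| < ϵ.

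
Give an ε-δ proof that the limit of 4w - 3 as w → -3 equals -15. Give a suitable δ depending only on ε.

Let ε > 0. We need δ > 0 so that 0 < |w + 3| < δ implies |(4w - 3) + 15| < ε.
|(4w - 3) + 15| = |4w + 12| = 4|w + 3|.
Thus it suffices that |w + 3| < ε/4.
Take δ = ε/4. If 0 < |w + 3| < δ then |(4w - 3) + 15| = 4|w + 3| < 4·(ε/4) = ε.

δ = ε/4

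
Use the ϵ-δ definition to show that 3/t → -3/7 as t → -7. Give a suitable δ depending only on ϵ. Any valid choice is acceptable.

Suppose ϵ > 0. We seek δ > 0 such that 0 < |t + 7| < δ implies |3/t + 3/7| < ϵ.
|3/t + 3/7| = 3·|-7 − t|/(7·|t|) = 3|t + 7|/(7|t|).
Restrict δ ≤ 7/2. Then |t + 7| < 7/2 gives |t| > 7/2, so 7|t| > 49/2.
Then |3/t + 3/7| < 3|t + 7|/(49/2), which is < ϵ when |t + 7| < (49/6)ϵ.
Take δ = min(7/2, (49/6)ϵ). Then 0 < |t + 7| < δ gives both |t + 7| < 7/2 and |t + 7| < (49/6)ϵ, so |3/t + 3/7| < ϵ.

δ = min(7/2, (49/6)ϵ)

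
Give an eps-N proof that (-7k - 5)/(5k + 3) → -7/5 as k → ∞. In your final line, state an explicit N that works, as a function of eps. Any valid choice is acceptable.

Let eps > 0 be given. For k ≥ 1, |(-7k - 5)/(5k + 3) + 7/5| = |-4|/(5(5k + 3)) = 4/(5(5k + 3)).
Since 5k + 3 ≥ 5k for k ≥ 1, this is ≤ 4/(5·5k) = (4/25)/k.
So |(-7k - 5)/(5k + 3) + 7/5| < eps whenever k > (4/25)/eps.
Take N = (4/25)/eps. If k > N then |(-7k - 5)/(5k + 3) + 7/5| ≤ (4/25)/k < eps.

N = (4/25)/eps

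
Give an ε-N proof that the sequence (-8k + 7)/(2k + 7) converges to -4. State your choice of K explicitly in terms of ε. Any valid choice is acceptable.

Suppose ε > 0. For k ≥ 1, |(-8k + 7)/(2k + 7) + 4| = |70|/(2(2k + 7)) = 70/(2(2k + 7)).
Since 2k + 7 ≥ 2k for k ≥ 1, this is ≤ 70/(2·2k) = (35/2)/k.
So |(-8k + 7)/(2k + 7) + 4| < ε whenever k > (35/2)/ε.
Take K = (35/2)/ε. If k > K then |(-8k + 7)/(2k + 7) + 4| ≤ (35/2)/k < ε.

K = (35/2)/ε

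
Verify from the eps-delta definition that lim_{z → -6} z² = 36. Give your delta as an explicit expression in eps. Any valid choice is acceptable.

delta = min(1, eps/13)

Suppose eps > 0. We seek delta > 0 with 0 < |z + 6| < delta ⇒ |z² − 36| < eps.
Factor: z² − 36 = (z + 6)(z - 6), so |z² − 36| = |z + 6|·|z - 6|.
Restrict delta ≤ 1. Then |z + 6| < 1 gives |z| < 7, so by the triangle inequality |z - 6| ≤ 7 + 6 = 13.
Hence |z² − 36| ≤ 13|z + 6|, which is < eps once |z + 6| < eps/13.
Take delta = min(1, eps/13). If 0 < |z + 6| < delta then both bounds hold and |z² − 36| ≤ 13|z + 6| < 13·(eps/13) = eps.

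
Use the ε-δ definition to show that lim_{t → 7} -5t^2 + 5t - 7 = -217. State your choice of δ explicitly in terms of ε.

Fix ε > 0. We want δ > 0 such that 0 < |t − 7| < δ implies |(-5t^2 + 5t - 7) + 217| < ε.
(-5t^2 + 5t - 7) + 217 = -5t^2 + 5t + 210 = (t − 7)(-5t - 30).
So |(-5t^2 + 5t - 7) + 217| = |t − 7|·|-5t - 30|.
Require δ ≤ 1. Then |t − 7| < 1 gives |t| < 8, and by the triangle inequality |-5t - 30| ≤ 5·8 + 30 = 70.
Hence |(-5t^2 + 5t - 7) + 217| ≤ 70|t − 7| < ε provided |t − 7| < ε/70.
Take δ = min(1, ε/70). Then 0 < |t − 7| < δ gives both |t − 7| < 1 and |t − 7| < ε/70, so |(-5t^2 + 5t - 7) + 217| < ε.

δ = min(1, ε/70)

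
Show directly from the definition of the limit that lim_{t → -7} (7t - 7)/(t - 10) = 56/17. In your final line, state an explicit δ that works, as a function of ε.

Fix ε > 0. We want δ > 0 with 0 < |t + 7| < δ ⇒ |(7t - 7)/(t - 10) − (56/17)| < ε.
Combining over a common denominator, (7t - 7)/(t - 10) − (56/17) = [(7t - 7)·(-17) − (-56)·(t - 10)] / [(-17)·(t - 10)] = -63(t + 7) / ((-17)(t - 10)).
So |(7t - 7)/(t - 10) − (56/17)| = 63|t + 7| / (17·|t − 10|).
Restrict δ ≤ 17/2. Then |t + 7| < 17/2 gives |t − 10| = |(t + 7) + (-17)| ≥ 17 − 17/2 = 17/2.
Hence |(7t - 7)/(t - 10) − (56/17)| < 63|t + 7|/(17·(17/2)) = (126/289)|t + 7|, which is < ε once |t + 7| < (289/126)ε.
Take δ = min(17/2, (289/126)ε). Then 0 < |t + 7| < δ forces both bounds, so |(7t - 7)/(t - 10) − (56/17)| < ε.

δ = min(17/2, (289/126)ε)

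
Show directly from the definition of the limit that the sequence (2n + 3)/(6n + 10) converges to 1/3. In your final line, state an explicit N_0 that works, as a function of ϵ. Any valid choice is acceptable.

Fix ϵ > 0. For n ≥ 1, |(2n + 3)/(6n + 10) − (1/3)| = |-2|/(6(6n + 10)) = 2/(6(6n + 10)).
Since 6n + 10 ≥ 6n for n ≥ 1, this is ≤ 2/(6·6n) = (1/18)/n.
So |(2n + 3)/(6n + 10) − (1/3)| < ϵ whenever n > (1/18)/ϵ.
Take N_0 = (1/18)/ϵ. If n > N_0 then |(2n + 3)/(6n + 10) − (1/3)| ≤ (1/18)/n < ϵ.

N_0 = (1/18)/ϵ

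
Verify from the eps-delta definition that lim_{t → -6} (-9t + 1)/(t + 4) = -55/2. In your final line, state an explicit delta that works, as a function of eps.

delta = min(1, (2/37)eps)

Fix eps > 0. We want delta > 0 with 0 < |t + 6| < delta ⇒ |(-9t + 1)/(t + 4) + 55/2| < eps.
Combining over a common denominator, (-9t + 1)/(t + 4) + 55/2 = [(-9t + 1)·(-2) − 55·(t + 4)] / [(-2)·(t + 4)] = -37(t + 6) / ((-2)(t + 4)).
So |(-9t + 1)/(t + 4) + 55/2| = 37|t + 6| / (2·|t + 4|).
Require delta ≤ 1, so |t + 4| ≥ |-2| − |t + 6| > 2 − 1 = 1.
Hence |(-9t + 1)/(t + 4) + 55/2| < 37|t + 6|/(2·1) = (37/2)|t + 6|, which is < eps once |t + 6| < (2/37)eps.
Take delta = min(1, (2/37)eps). Then 0 < |t + 6| < delta forces both bounds, so |(-9t + 1)/(t + 4) + 55/2| < eps.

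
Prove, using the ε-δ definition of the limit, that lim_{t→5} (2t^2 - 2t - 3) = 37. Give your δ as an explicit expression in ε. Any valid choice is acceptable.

δ = min(2, ε/22)

Fix ε > 0. We want δ > 0 such that 0 < |t − 5| < δ implies |(2t^2 - 2t - 3) − 37| < ε.
(2t^2 - 2t - 3) − 37 = 2t^2 - 2t - 40 = (t − 5)(2t + 8).
So |(2t^2 - 2t - 3) − 37| = |t − 5|·|2t + 8|.
Assume first that |t − 5| < 2, so |t| < 7. Then |2t + 8| ≤ 2·7 + 8 = 22.
Hence |(2t^2 - 2t - 3) − 37| ≤ 22|t − 5| < ε provided |t − 5| < ε/22.
Take δ = min(2, ε/22). Then 0 < |t − 5| < δ gives both |t − 5| < 2 and |t − 5| < ε/22, so |(2t^2 - 2t - 3) − 37| < ε.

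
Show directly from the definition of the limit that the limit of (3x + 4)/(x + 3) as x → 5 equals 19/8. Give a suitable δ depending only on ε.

Suppose ε > 0. We want δ > 0 with 0 < |x − 5| < δ ⇒ |(3x + 4)/(x + 3) − (19/8)| < ε.
Combining over a common denominator, (3x + 4)/(x + 3) − (19/8) = [(3x + 4)·8 − 19·(x + 3)] / [8·(x + 3)] = 5(x − 5) / (8(x + 3)).
So |(3x + 4)/(x + 3) − (19/8)| = 5|x − 5| / (8·|x + 3|).
Restrict δ ≤ 4. Then |x − 5| < 4 gives |x + 3| = |(x − 5) + 8| ≥ 8 − 4 = 4.
Hence |(3x + 4)/(x + 3) − (19/8)| < 5|x − 5|/(8·4) = (5/32)|x − 5|, which is < ε once |x − 5| < (32/5)ε.
Take δ = min(4, (32/5)ε). Then 0 < |x − 5| < δ forces both bounds, so |(3x + 4)/(x + 3) − (19/8)| < ε.

δ = min(4, (32/5)ε)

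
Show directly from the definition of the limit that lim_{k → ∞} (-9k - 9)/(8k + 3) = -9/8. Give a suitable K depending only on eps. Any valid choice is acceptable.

K = (45/64)/eps

Let eps > 0 be given. For k ≥ 1, |(-9k - 9)/(8k + 3) + 9/8| = |-45|/(8(8k + 3)) = 45/(8(8k + 3)).
Since 8k + 3 ≥ 8k for k ≥ 1, this is ≤ 45/(8·8k) = (45/64)/k.
So |(-9k - 9)/(8k + 3) + 9/8| < eps whenever k > (45/64)/eps.
Take K = (45/64)/eps. If k > K then |(-9k - 9)/(8k + 3) + 9/8| ≤ (45/64)/k < eps.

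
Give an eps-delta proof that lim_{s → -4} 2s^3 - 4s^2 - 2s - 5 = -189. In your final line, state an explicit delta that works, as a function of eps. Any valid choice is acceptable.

Suppose eps > 0. We want delta > 0 such that 0 < |s + 4| < delta implies |(2s^3 - 4s^2 - 2s - 5) + 189| < eps.
(2s^3 - 4s^2 - 2s - 5) + 189 = 2s^3 - 4s^2 - 2s + 184 = (s + 4)(2s^2 - 12s + 46).
So |(2s^3 - 4s^2 - 2s - 5) + 189| = |s + 4|·|2s^2 - 12s + 46|.
Assume first that |s + 4| < 1, so |s| < 5. Then |2s^2 - 12s + 46| ≤ 2·5^2 + 12·5 + 46 = 156.
Hence |(2s^3 - 4s^2 - 2s - 5) + 189| ≤ 156|s + 4| < eps provided |s + 4| < eps/156.
Choosing delta = min(1, eps/156) ensures both conditions, hence |(2s^3 - 4s^2 - 2s - 5) + 189| < eps.

delta = min(1, eps/156)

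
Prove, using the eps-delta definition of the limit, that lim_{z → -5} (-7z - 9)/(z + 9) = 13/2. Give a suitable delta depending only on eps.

delta = min(2, (4/27)eps)

Let eps > 0. We want delta > 0 with 0 < |z + 5| < delta ⇒ |(-7z - 9)/(z + 9) − (13/2)| < eps.
Combining over a common denominator, (-7z - 9)/(z + 9) − (13/2) = [(-7z - 9)·4 − 26·(z + 9)] / [4·(z + 9)] = -54(z + 5) / (4(z + 9)).
So |(-7z - 9)/(z + 9) − (13/2)| = 54|z + 5| / (4·|z + 9|).
Require delta ≤ 2, so |z + 9| ≥ |4| − |z + 5| > 4 − 2 = 2.
Hence |(-7z - 9)/(z + 9) − (13/2)| < 54|z + 5|/(4·2) = (27/4)|z + 5|, which is < eps once |z + 5| < (4/27)eps.
Take delta = min(2, (4/27)eps). Then 0 < |z + 5| < delta forces both bounds, so |(-7z - 9)/(z + 9) − (13/2)| < eps.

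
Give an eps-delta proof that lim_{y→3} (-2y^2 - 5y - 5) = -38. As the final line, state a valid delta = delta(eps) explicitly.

delta = min(2, eps/21)

Suppose eps > 0. We want delta > 0 such that 0 < |y − 3| < delta implies |(-2y^2 - 5y - 5) + 38| < eps.
(-2y^2 - 5y - 5) + 38 = -2y^2 - 5y + 33 = (y − 3)(-2y - 11).
So |(-2y^2 - 5y - 5) + 38| = |y − 3|·|-2y - 11|.
Assume first that |y − 3| < 2, so |y| < 5. Then |-2y - 11| ≤ 2·5 + 11 = 21.
Hence |(-2y^2 - 5y - 5) + 38| ≤ 21|y − 3| < eps provided |y − 3| < eps/21.
Take delta = min(2, eps/21). Then 0 < |y − 3| < delta gives both |y − 3| < 2 and |y − 3| < eps/21, so |(-2y^2 - 5y - 5) + 38| < eps.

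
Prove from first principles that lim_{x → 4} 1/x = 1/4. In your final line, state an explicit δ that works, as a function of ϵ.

Fix ϵ > 0. We seek δ > 0 such that 0 < |x − 4| < δ implies |1/x − (1/4)| < ϵ.
|1/x − (1/4)| = |4 − x|/(4·|x|) = |x − 4|/(4|x|).
Require δ ≤ 2 so that |x| > 4 − 2 = 2, hence 4|x| > 8.
Then |1/x − (1/4)| < |x − 4|/8, which is < ϵ when |x − 4| < 8ϵ.
Take δ = min(2, 8ϵ). Then 0 < |x − 4| < δ gives both |x − 4| < 2 and |x − 4| < 8ϵ, so |1/x − (1/4)| < ϵ.

δ = min(2, 8ϵ)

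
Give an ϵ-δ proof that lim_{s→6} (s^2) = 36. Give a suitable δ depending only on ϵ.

Suppose ϵ > 0. We seek δ > 0 with 0 < |s − 6| < δ ⇒ |s^2 − 36| < ϵ.
Factor: s^2 − 36 = (s − 6)(s + 6), so |s^2 − 36| = |s − 6|·|s + 6|.
Impose δ ≤ 1 so that |s| < 7; then |s + 6| ≤ 13.
Hence |s^2 − 36| ≤ 13|s − 6|, which is < ϵ once |s − 6| < ϵ/13.
Take δ = min(1, ϵ/13). If 0 < |s − 6| < δ then both bounds hold and |s^2 − 36| ≤ 13|s − 6| < 13·(ϵ/13) = ϵ.

δ = min(1, ϵ/13)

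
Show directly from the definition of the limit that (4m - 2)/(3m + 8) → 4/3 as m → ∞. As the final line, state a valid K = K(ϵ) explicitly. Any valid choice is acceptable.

K = (38/9)/ϵ

Let ϵ > 0. For m ≥ 1, |(4m - 2)/(3m + 8) − (4/3)| = |-38|/(3(3m + 8)) = 38/(3(3m + 8)).
Since 3m + 8 ≥ 3m for m ≥ 1, this is ≤ 38/(3·3m) = (38/9)/m.
So |(4m - 2)/(3m + 8) − (4/3)| < ϵ whenever m > (38/9)/ϵ.
Take K = (38/9)/ϵ. If m > K then |(4m - 2)/(3m + 8) − (4/3)| ≤ (38/9)/m < ϵ.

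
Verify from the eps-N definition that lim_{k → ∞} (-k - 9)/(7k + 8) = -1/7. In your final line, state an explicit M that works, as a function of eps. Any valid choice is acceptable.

Suppose eps > 0. For k ≥ 1, |(-k - 9)/(7k + 8) + 1/7| = |-55|/(7(7k + 8)) = 55/(7(7k + 8)).
Since 7k + 8 ≥ 7k for k ≥ 1, this is ≤ 55/(7·7k) = (55/49)/k.
So |(-k - 9)/(7k + 8) + 1/7| < eps whenever k > (55/49)/eps.
Take M = (55/49)/eps. If k > M then |(-k - 9)/(7k + 8) + 1/7| ≤ (55/49)/k < eps.

M = (55/49)/eps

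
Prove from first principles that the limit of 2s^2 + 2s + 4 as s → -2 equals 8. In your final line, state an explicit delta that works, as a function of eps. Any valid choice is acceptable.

delta = min(1, eps/8)

Let eps > 0. We want delta > 0 such that 0 < |s + 2| < delta implies |(2s^2 + 2s + 4) − 8| < eps.
(2s^2 + 2s + 4) − 8 = 2s^2 + 2s - 4 = (s + 2)(2s - 2).
So |(2s^2 + 2s + 4) − 8| = |s + 2|·|2s - 2|.
Require delta ≤ 1. Then |s + 2| < 1 gives |s| < 3, and by the triangle inequality |2s - 2| ≤ 2·3 + 2 = 8.
Hence |(2s^2 + 2s + 4) − 8| ≤ 8|s + 2| < eps provided |s + 2| < eps/8.
Take delta = min(1, eps/8). Then 0 < |s + 2| < delta gives both |s + 2| < 1 and |s + 2| < eps/8, so |(2s^2 + 2s + 4) − 8| < eps.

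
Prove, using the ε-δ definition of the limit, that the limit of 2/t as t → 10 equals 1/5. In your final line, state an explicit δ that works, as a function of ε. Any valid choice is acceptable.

δ = min(5, 25ε)

Suppose ε > 0. We seek δ > 0 such that 0 < |t − 10| < δ implies |2/t − (1/5)| < ε.
|2/t − (1/5)| = 2·|10 − t|/(10·|t|) = 2|t − 10|/(10|t|).
Restrict δ ≤ 5. Then |t − 10| < 5 gives |t| > 5, so 10|t| > 50.
Then |2/t − (1/5)| < 2|t − 10|/50, which is < ε when |t − 10| < 25ε.
Take δ = min(5, 25ε). Then 0 < |t − 10| < δ gives both |t − 10| < 5 and |t − 10| < 25ε, so |2/t − (1/5)| < ε.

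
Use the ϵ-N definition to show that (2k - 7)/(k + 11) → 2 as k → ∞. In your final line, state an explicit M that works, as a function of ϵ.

M = 29/ϵ

Let ϵ > 0 be given. For k ≥ 1, |(2k - 7)/(k + 11) − 2| = |-29|/((k + 11)) = 29/((k + 11)).
Since k + 11 ≥ k for k ≥ 1, this is ≤ 29/(k) = 29/k.
So |(2k - 7)/(k + 11) − 2| < ϵ whenever k > 29/ϵ.
Take M = 29/ϵ. If k > M then |(2k - 7)/(k + 11) − 2| ≤ 29/k < ϵ.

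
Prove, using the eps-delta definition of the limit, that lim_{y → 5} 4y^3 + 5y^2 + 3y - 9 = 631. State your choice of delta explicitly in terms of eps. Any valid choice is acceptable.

Suppose eps > 0. We want delta > 0 such that 0 < |y − 5| < delta implies |(4y^3 + 5y^2 + 3y - 9) − 631| < eps.
(4y^3 + 5y^2 + 3y - 9) − 631 = 4y^3 + 5y^2 + 3y - 640 = (y − 5)(4y^2 + 25y + 128).
So |(4y^3 + 5y^2 + 3y - 9) − 631| = |y − 5|·|4y^2 + 25y + 128|.
Require delta ≤ 2. Then |y − 5| < 2 gives |y| < 7, and by the triangle inequality |4y^2 + 25y + 128| ≤ 4·7^2 + 25·7 + 128 = 499.
Hence |(4y^3 + 5y^2 + 3y - 9) − 631| ≤ 499|y − 5| < eps provided |y − 5| < eps/499.
Take delta = min(2, eps/499). Then 0 < |y − 5| < delta gives both |y − 5| < 2 and |y − 5| < eps/499, so |(4y^3 + 5y^2 + 3y - 9) − 631| < eps.

delta = min(2, eps/499)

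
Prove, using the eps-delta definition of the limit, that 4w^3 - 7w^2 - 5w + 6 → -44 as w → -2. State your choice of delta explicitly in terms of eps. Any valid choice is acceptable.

delta = min(2, eps/149)

Fix eps > 0. We want delta > 0 such that 0 < |w + 2| < delta implies |(4w^3 - 7w^2 - 5w + 6) + 44| < eps.
(4w^3 - 7w^2 - 5w + 6) + 44 = 4w^3 - 7w^2 - 5w + 50 = (w + 2)(4w^2 - 15w + 25).
So |(4w^3 - 7w^2 - 5w + 6) + 44| = |w + 2|·|4w^2 - 15w + 25|.
Assume first that |w + 2| < 2, so |w| < 4. Then |4w^2 - 15w + 25| ≤ 4·4^2 + 15·4 + 25 = 149.
Hence |(4w^3 - 7w^2 - 5w + 6) + 44| ≤ 149|w + 2| < eps provided |w + 2| < eps/149.
Take delta = min(2, eps/149). Then 0 < |w + 2| < delta gives both |w + 2| < 2 and |w + 2| < eps/149, so |(4w^3 - 7w^2 - 5w + 6) + 44| < eps.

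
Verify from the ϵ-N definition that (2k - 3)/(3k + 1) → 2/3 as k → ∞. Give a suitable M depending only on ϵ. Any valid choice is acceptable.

Fix ϵ > 0. For k ≥ 1, |(2k - 3)/(3k + 1) − (2/3)| = |-11|/(3(3k + 1)) = 11/(3(3k + 1)).
Since 3k + 1 ≥ 3k for k ≥ 1, this is ≤ 11/(3·3k) = (11/9)/k.
So |(2k - 3)/(3k + 1) − (2/3)| < ϵ whenever k > (11/9)/ϵ.
Take M = (11/9)/ϵ. If k > M then |(2k - 3)/(3k + 1) − (2/3)| ≤ (11/9)/k < ϵ.

M = (11/9)/ϵ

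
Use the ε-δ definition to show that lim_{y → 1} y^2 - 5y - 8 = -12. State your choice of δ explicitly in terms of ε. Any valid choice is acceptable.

Let ε > 0. We want δ > 0 such that 0 < |y − 1| < δ implies |(y^2 - 5y - 8) + 12| < ε.
(y^2 - 5y - 8) + 12 = y^2 - 5y + 4 = (y − 1)(y - 4).
So |(y^2 - 5y - 8) + 12| = |y − 1|·|y - 4|.
Require δ ≤ 1. Then |y − 1| < 1 gives |y| < 2, and by the triangle inequality |y - 4| ≤ 2 + 4 = 6.
Hence |(y^2 - 5y - 8) + 12| ≤ 6|y − 1| < ε provided |y − 1| < ε/6.
Take δ = min(1, ε/6). Then 0 < |y − 1| < δ gives both |y − 1| < 1 and |y − 1| < ε/6, so |(y^2 - 5y - 8) + 12| < ε.

δ = min(1, ε/6)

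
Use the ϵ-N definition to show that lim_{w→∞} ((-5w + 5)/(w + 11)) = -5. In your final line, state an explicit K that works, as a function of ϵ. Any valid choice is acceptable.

K = 60/ϵ

Fix ϵ > 0. We seek K > 0 such that w > K implies |(-5w + 5)/(w + 11) + 5| < ϵ.
(-5w + 5)/(w + 11) + 5 = ((-5w + 5) − (-5)(w + 11)) / ((w + 11)) = 60/((w + 11)).
For w > 0 we have w + 11 > w, so |(-5w + 5)/(w + 11) + 5| = 60/((w + 11)) < 60/(w) = 60/w.
Thus |(-5w + 5)/(w + 11) + 5| < ϵ whenever w > 60/ϵ.
Take K = 60/ϵ. If w > K then |(-5w + 5)/(w + 11) + 5| < 60/w < ϵ.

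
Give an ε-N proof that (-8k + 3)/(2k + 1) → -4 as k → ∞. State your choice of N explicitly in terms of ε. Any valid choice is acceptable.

N = (7/2)/ε

Suppose ε > 0. For k ≥ 1, |(-8k + 3)/(2k + 1) + 4| = |14|/(2(2k + 1)) = 14/(2(2k + 1)).
Since 2k + 1 ≥ 2k for k ≥ 1, this is ≤ 14/(2·2k) = (7/2)/k.
So |(-8k + 3)/(2k + 1) + 4| < ε whenever k > (7/2)/ε.
Take N = (7/2)/ε. If k > N then |(-8k + 3)/(2k + 1) + 4| ≤ (7/2)/k < ε.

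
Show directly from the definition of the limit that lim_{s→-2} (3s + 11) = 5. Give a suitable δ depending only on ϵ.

Suppose ϵ > 0. We need δ > 0 so that 0 < |s + 2| < δ implies |(3s + 11) − 5| < ϵ.
Since (3s + 11) − 5 = 3(s + 2), we have |(3s + 11) − 5| = 3|s + 2|.
Thus it suffices that |s + 2| < ϵ/3.
Choosing δ = ϵ/3 gives |(3s + 11) − 5| = 3|s + 2| < ϵ whenever |s + 2| < δ.

δ = ϵ/3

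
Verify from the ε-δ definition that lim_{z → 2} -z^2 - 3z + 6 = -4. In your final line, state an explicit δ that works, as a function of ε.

Suppose ε > 0. We want δ > 0 such that 0 < |z − 2| < δ implies |(-z^2 - 3z + 6) + 4| < ε.
(-z^2 - 3z + 6) + 4 = -z^2 - 3z + 10 = (z − 2)(-z - 5).
So |(-z^2 - 3z + 6) + 4| = |z − 2|·|-z - 5|.
Assume first that |z − 2| < 1, so |z| < 3. Then |-z - 5| ≤ 3 + 5 = 8.
Hence |(-z^2 - 3z + 6) + 4| ≤ 8|z − 2| < ε provided |z − 2| < ε/8.
Choosing δ = min(1, ε/8) ensures both conditions, hence |(-z^2 - 3z + 6) + 4| < ε.

δ = min(1, ε/8)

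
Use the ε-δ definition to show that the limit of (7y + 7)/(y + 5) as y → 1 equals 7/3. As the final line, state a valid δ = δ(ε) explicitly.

Let ε > 0 be given. We want δ > 0 with 0 < |y − 1| < δ ⇒ |(7y + 7)/(y + 5) − (7/3)| < ε.
Combining over a common denominator, (7y + 7)/(y + 5) − (7/3) = [(7y + 7)·6 − 14·(y + 5)] / [6·(y + 5)] = 28(y − 1) / (6(y + 5)).
So |(7y + 7)/(y + 5) − (7/3)| = 28|y − 1| / (6·|y + 5|).
Restrict δ ≤ 3. Then |y − 1| < 3 gives |y + 5| = |(y − 1) + 6| ≥ 6 − 3 = 3.
Hence |(7y + 7)/(y + 5) − (7/3)| < 28|y − 1|/(6·3) = (14/9)|y − 1|, which is < ε once |y − 1| < (9/14)ε.
Take δ = min(3, (9/14)ε). Then 0 < |y − 1| < δ forces both bounds, so |(7y + 7)/(y + 5) − (7/3)| < ε.

δ = min(3, (9/14)ε)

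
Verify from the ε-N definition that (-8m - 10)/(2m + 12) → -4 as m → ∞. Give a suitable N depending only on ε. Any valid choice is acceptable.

N = 19/ε

Let ε > 0. For m ≥ 1, |(-8m - 10)/(2m + 12) + 4| = |76|/(2(2m + 12)) = 76/(2(2m + 12)).
Since 2m + 12 ≥ 2m for m ≥ 1, this is ≤ 76/(2·2m) = 19/m.
So |(-8m - 10)/(2m + 12) + 4| < ε whenever m > 19/ε.
Take N = 19/ε. If m > N then |(-8m - 10)/(2m + 12) + 4| ≤ 19/m < ε.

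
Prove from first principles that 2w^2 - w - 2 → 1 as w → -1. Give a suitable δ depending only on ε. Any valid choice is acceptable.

δ = min(1, ε/7)

Suppose ε > 0. We want δ > 0 such that 0 < |w + 1| < δ implies |(2w^2 - w - 2) − 1| < ε.
(2w^2 - w - 2) − 1 = 2w^2 - w - 3 = (w + 1)(2w - 3).
So |(2w^2 - w - 2) − 1| = |w + 1|·|2w - 3|.
Require δ ≤ 1. Then |w + 1| < 1 gives |w| < 2, and by the triangle inequality |2w - 3| ≤ 2·2 + 3 = 7.
Hence |(2w^2 - w - 2) − 1| ≤ 7|w + 1| < ε provided |w + 1| < ε/7.
Choosing δ = min(1, ε/7) ensures both conditions, hence |(2w^2 - w - 2) − 1| < ε.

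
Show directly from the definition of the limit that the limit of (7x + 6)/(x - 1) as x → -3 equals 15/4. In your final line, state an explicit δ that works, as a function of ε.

δ = min(2, (8/13)ε)

Let ε > 0 be given. We want δ > 0 with 0 < |x + 3| < δ ⇒ |(7x + 6)/(x - 1) − (15/4)| < ε.
Combining over a common denominator, (7x + 6)/(x - 1) − (15/4) = [(7x + 6)·(-4) − (-15)·(x - 1)] / [(-4)·(x - 1)] = -13(x + 3) / ((-4)(x - 1)).
So |(7x + 6)/(x - 1) − (15/4)| = 13|x + 3| / (4·|x − 1|).
Restrict δ ≤ 2. Then |x + 3| < 2 gives |x − 1| = |(x + 3) + (-4)| ≥ 4 − 2 = 2.
Hence |(7x + 6)/(x - 1) − (15/4)| < 13|x + 3|/(4·2) = (13/8)|x + 3|, which is < ε once |x + 3| < (8/13)ε.
Take δ = min(2, (8/13)ε). Then 0 < |x + 3| < δ forces both bounds, so |(7x + 6)/(x - 1) − (15/4)| < ε.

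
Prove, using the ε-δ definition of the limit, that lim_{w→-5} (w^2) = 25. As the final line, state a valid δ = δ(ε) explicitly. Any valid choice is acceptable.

Fix ε > 0. We seek δ > 0 with 0 < |w + 5| < δ ⇒ |w^2 − 25| < ε.
Factor: w^2 − 25 = (w + 5)(w - 5), so |w^2 − 25| = |w + 5|·|w - 5|.
Impose δ ≤ 1 so that |w| < 6; then |w - 5| ≤ 11.
Hence |w^2 − 25| ≤ 11|w + 5|, which is < ε once |w + 5| < ε/11.
Take δ = min(1, ε/11). If 0 < |w + 5| < δ then both bounds hold and |w^2 − 25| ≤ 11|w + 5| < 11·(ε/11) = ε.

δ = min(1, ε/11)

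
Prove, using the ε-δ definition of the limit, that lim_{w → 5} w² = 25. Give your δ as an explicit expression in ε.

Suppose ε > 0. We seek δ > 0 with 0 < |w − 5| < δ ⇒ |w² − 25| < ε.
Factor: w² − 25 = (w − 5)(w + 5), so |w² − 25| = |w − 5|·|w + 5|.
Restrict δ ≤ 2. Then |w − 5| < 2 gives |w| < 7, so by the triangle inequality |w + 5| ≤ 7 + 5 = 12.
Hence |w² − 25| ≤ 12|w − 5|, which is < ε once |w − 5| < ε/12.
Take δ = min(2, ε/12). If 0 < |w − 5| < δ then both bounds hold and |w² − 25| ≤ 12|w − 5| < 12·(ε/12) = ε.

δ = min(2, ε/12)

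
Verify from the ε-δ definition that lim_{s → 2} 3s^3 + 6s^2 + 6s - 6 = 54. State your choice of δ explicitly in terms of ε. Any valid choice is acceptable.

Let ε > 0. We want δ > 0 such that 0 < |s − 2| < δ implies |(3s^3 + 6s^2 + 6s - 6) − 54| < ε.
(3s^3 + 6s^2 + 6s - 6) − 54 = 3s^3 + 6s^2 + 6s - 60 = (s − 2)(3s^2 + 12s + 30).
So |(3s^3 + 6s^2 + 6s - 6) − 54| = |s − 2|·|3s^2 + 12s + 30|.
Require δ ≤ 2. Then |s − 2| < 2 gives |s| < 4, and by the triangle inequality |3s^2 + 12s + 30| ≤ 3·4^2 + 12·4 + 30 = 126.
Hence |(3s^3 + 6s^2 + 6s - 6) − 54| ≤ 126|s − 2| < ε provided |s − 2| < ε/126.
Take δ = min(2, ε/126). Then 0 < |s − 2| < δ gives both |s − 2| < 2 and |s − 2| < ε/126, so |(3s^3 + 6s^2 + 6s - 6) − 54| < ε.

δ = min(2, ε/126)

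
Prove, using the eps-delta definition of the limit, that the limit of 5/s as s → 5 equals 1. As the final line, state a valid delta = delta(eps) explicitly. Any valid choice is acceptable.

Fix eps > 0. We seek delta > 0 such that 0 < |s − 5| < delta implies |5/s − 1| < eps.
|5/s − 1| = 5·|5 − s|/(5·|s|) = 5|s − 5|/(5|s|).
Restrict delta ≤ 5/2. Then |s − 5| < 5/2 gives |s| > 5/2, so 5|s| > 25/2.
Then |5/s − 1| < 5|s − 5|/(25/2), which is < eps when |s − 5| < (5/2)eps.
Take delta = min(5/2, (5/2)eps). Then 0 < |s − 5| < delta gives both |s − 5| < 5/2 and |s − 5| < (5/2)eps, so |5/s − 1| < eps.

delta = min(5/2, (5/2)eps)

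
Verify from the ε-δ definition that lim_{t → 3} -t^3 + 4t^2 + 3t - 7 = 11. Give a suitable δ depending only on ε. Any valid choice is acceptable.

δ = min(1, ε/26)

Let ε > 0. We want δ > 0 such that 0 < |t − 3| < δ implies |(-t^3 + 4t^2 + 3t - 7) − 11| < ε.
(-t^3 + 4t^2 + 3t - 7) − 11 = -t^3 + 4t^2 + 3t - 18 = (t − 3)(-t^2 + t + 6).
So |(-t^3 + 4t^2 + 3t - 7) − 11| = |t − 3|·|-t^2 + t + 6|.
Assume first that |t − 3| < 1, so |t| < 4. Then |-t^2 + t + 6| ≤ 4^2 + 4 + 6 = 26.
Hence |(-t^3 + 4t^2 + 3t - 7) − 11| ≤ 26|t − 3| < ε provided |t − 3| < ε/26.
Take δ = min(1, ε/26). Then 0 < |t − 3| < δ gives both |t − 3| < 1 and |t − 3| < ε/26, so |(-t^3 + 4t^2 + 3t - 7) − 11| < ε.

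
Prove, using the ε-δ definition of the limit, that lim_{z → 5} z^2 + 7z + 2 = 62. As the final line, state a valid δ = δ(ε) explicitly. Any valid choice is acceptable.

Let ε > 0 be given. We want δ > 0 such that 0 < |z − 5| < δ implies |(z^2 + 7z + 2) − 62| < ε.
(z^2 + 7z + 2) − 62 = z^2 + 7z - 60 = (z − 5)(z + 12).
So |(z^2 + 7z + 2) − 62| = |z − 5|·|z + 12|.
Require δ ≤ 1. Then |z − 5| < 1 gives |z| < 6, and by the triangle inequality |z + 12| ≤ 6 + 12 = 18.
Hence |(z^2 + 7z + 2) − 62| ≤ 18|z − 5| < ε provided |z − 5| < ε/18.
Take δ = min(1, ε/18). Then 0 < |z − 5| < δ gives both |z − 5| < 1 and |z − 5| < ε/18, so |(z^2 + 7z + 2) − 62| < ε.

δ = min(1, ε/18)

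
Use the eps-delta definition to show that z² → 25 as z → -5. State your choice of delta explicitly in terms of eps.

delta = min(1, eps/11)

Let eps > 0 be given. We seek delta > 0 with 0 < |z + 5| < delta ⇒ |z² − 25| < eps.
Factor: z² − 25 = (z + 5)(z - 5), so |z² − 25| = |z + 5|·|z - 5|.
Impose delta ≤ 1 so that |z| < 6; then |z - 5| ≤ 11.
Hence |z² − 25| ≤ 11|z + 5|, which is < eps once |z + 5| < eps/11.
Take delta = min(1, eps/11). If 0 < |z + 5| < delta then both bounds hold and |z² − 25| ≤ 11|z + 5| < 11·(eps/11) = eps.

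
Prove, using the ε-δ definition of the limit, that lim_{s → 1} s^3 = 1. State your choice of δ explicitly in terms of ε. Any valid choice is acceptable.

Suppose ε > 0. We seek δ > 0 with 0 < |s − 1| < δ ⇒ |s^3 − 1| < ε.
Factor: s^3 − 1 = (s − 1)(s^2 + s + 1), so |s^3 − 1| = |s − 1|·|s^2 + s + 1|.
Restrict δ ≤ 2. Then |s − 1| < 2 gives |s| < 3, so by the triangle inequality |s^2 + s + 1| ≤ 3^2 + 3 + 1 = 13.
Hence |s^3 − 1| ≤ 13|s − 1|, which is < ε once |s − 1| < ε/13.
Take δ = min(2, ε/13). If 0 < |s − 1| < δ then both bounds hold and |s^3 − 1| ≤ 13|s − 1| < 13·(ε/13) = ε.

δ = min(2, ε/13)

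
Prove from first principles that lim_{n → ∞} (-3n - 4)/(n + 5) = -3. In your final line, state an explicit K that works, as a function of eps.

Suppose eps > 0. For n ≥ 1, |(-3n - 4)/(n + 5) + 3| = |11|/((n + 5)) = 11/((n + 5)).
Since n + 5 ≥ n for n ≥ 1, this is ≤ 11/(n) = 11/n.
So |(-3n - 4)/(n + 5) + 3| < eps whenever n > 11/eps.
Take K = 11/eps. If n > K then |(-3n - 4)/(n + 5) + 3| ≤ 11/n < eps.

K = 11/eps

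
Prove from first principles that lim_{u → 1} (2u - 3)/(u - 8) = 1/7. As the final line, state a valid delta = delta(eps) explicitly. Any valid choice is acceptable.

delta = min(7/2, (49/26)eps)

Let eps > 0. We want delta > 0 with 0 < |u − 1| < delta ⇒ |(2u - 3)/(u - 8) − (1/7)| < eps.
Combining over a common denominator, (2u - 3)/(u - 8) − (1/7) = [(2u - 3)·(-7) − (-1)·(u - 8)] / [(-7)·(u - 8)] = -13(u − 1) / ((-7)(u - 8)).
So |(2u - 3)/(u - 8) − (1/7)| = 13|u − 1| / (7·|u − 8|).
Restrict delta ≤ 7/2. Then |u − 1| < 7/2 gives |u − 8| = |(u − 1) + (-7)| ≥ 7 − 7/2 = 7/2.
Hence |(2u - 3)/(u - 8) − (1/7)| < 13|u − 1|/(7·(7/2)) = (26/49)|u − 1|, which is < eps once |u − 1| < (49/26)eps.
Take delta = min(7/2, (49/26)eps). Then 0 < |u − 1| < delta forces both bounds, so |(2u - 3)/(u - 8) − (1/7)| < eps.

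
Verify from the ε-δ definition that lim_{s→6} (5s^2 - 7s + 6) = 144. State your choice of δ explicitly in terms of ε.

δ = min(1, ε/58)

Let ε > 0 be given. We want δ > 0 such that 0 < |s − 6| < δ implies |(5s^2 - 7s + 6) − 144| < ε.
(5s^2 - 7s + 6) − 144 = 5s^2 - 7s - 138 = (s − 6)(5s + 23).
So |(5s^2 - 7s + 6) − 144| = |s − 6|·|5s + 23|.
Require δ ≤ 1. Then |s − 6| < 1 gives |s| < 7, and by the triangle inequality |5s + 23| ≤ 5·7 + 23 = 58.
Hence |(5s^2 - 7s + 6) − 144| ≤ 58|s − 6| < ε provided |s − 6| < ε/58.
Take δ = min(1, ε/58). Then 0 < |s − 6| < δ gives both |s − 6| < 1 and |s − 6| < ε/58, so |(5s^2 - 7s + 6) − 144| < ε.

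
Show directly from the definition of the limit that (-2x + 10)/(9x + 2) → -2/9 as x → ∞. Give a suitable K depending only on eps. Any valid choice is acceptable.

Let eps > 0. We seek K > 0 such that x > K implies |(-2x + 10)/(9x + 2) + 2/9| < eps.
(-2x + 10)/(9x + 2) + 2/9 = (9(-2x + 10) − (-2)(9x + 2)) / (9(9x + 2)) = 94/(9(9x + 2)).
For x > 0 we have 9x + 2 > 9x, so |(-2x + 10)/(9x + 2) + 2/9| = 94/(9(9x + 2)) < 94/(9·9x) = (94/81)/x.
Thus |(-2x + 10)/(9x + 2) + 2/9| < eps whenever x > (94/81)/eps.
Take K = (94/81)/eps. If x > K then |(-2x + 10)/(9x + 2) + 2/9| < (94/81)/x < eps.

K = (94/81)/eps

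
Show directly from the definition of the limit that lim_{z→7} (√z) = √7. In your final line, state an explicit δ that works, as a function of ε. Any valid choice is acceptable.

Suppose ε > 0. We want δ > 0 such that 0 < |z − 7| < δ implies |√z − √7| < ε.
Rationalise: √z − √7 = (z − 7)/(√z + √7), so |√z − √7| = |z − 7|/(√z + √7).
Restrict δ ≤ 7 so that |z − 7| < 7 forces z > 0, and then √z + √7 > √7.
Hence |√z − √7| < |z − 7|/√7, which is < ε once |z − 7| < √7·ε.
Take δ = min(7, √7·ε). If 0 < |z − 7| < δ then z > 0 and |√z − √7| < |z − 7|/√7 < ε.

δ = min(7, √7·ε)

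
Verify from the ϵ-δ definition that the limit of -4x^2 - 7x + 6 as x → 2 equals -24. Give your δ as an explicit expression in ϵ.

Suppose ϵ > 0. We want δ > 0 such that 0 < |x − 2| < δ implies |(-4x^2 - 7x + 6) + 24| < ϵ.
(-4x^2 - 7x + 6) + 24 = -4x^2 - 7x + 30 = (x − 2)(-4x - 15).
So |(-4x^2 - 7x + 6) + 24| = |x − 2|·|-4x - 15|.
Assume first that |x − 2| < 1, so |x| < 3. Then |-4x - 15| ≤ 4·3 + 15 = 27.
Hence |(-4x^2 - 7x + 6) + 24| ≤ 27|x − 2| < ϵ provided |x − 2| < ϵ/27.
Take δ = min(1, ϵ/27). Then 0 < |x − 2| < δ gives both |x − 2| < 1 and |x − 2| < ϵ/27, so |(-4x^2 - 7x + 6) + 24| < ϵ.

δ = min(1, ϵ/27)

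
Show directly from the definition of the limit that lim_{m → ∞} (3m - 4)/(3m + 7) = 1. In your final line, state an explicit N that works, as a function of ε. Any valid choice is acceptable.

Fix ε > 0. For m ≥ 1, |(3m - 4)/(3m + 7) − 1| = |-33|/(3(3m + 7)) = 33/(3(3m + 7)).
Since 3m + 7 ≥ 3m for m ≥ 1, this is ≤ 33/(3·3m) = (11/3)/m.
So |(3m - 4)/(3m + 7) − 1| < ε whenever m > (11/3)/ε.
Take N = (11/3)/ε. If m > N then |(3m - 4)/(3m + 7) − 1| ≤ (11/3)/m < ε.

N = (11/3)/ε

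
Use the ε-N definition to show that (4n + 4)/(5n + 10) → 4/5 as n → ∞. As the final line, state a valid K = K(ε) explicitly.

K = (4/5)/ε

Let ε > 0. For n ≥ 1, |(4n + 4)/(5n + 10) − (4/5)| = |-20|/(5(5n + 10)) = 20/(5(5n + 10)).
Since 5n + 10 ≥ 5n for n ≥ 1, this is ≤ 20/(5·5n) = (4/5)/n.
So |(4n + 4)/(5n + 10) − (4/5)| < ε whenever n > (4/5)/ε.
Take K = (4/5)/ε. If n > K then |(4n + 4)/(5n + 10) − (4/5)| ≤ (4/5)/n < ε.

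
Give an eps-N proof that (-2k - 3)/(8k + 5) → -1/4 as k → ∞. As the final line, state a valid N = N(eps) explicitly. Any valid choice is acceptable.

N = (7/32)/eps

Let eps > 0. For k ≥ 1, |(-2k - 3)/(8k + 5) + 1/4| = |-14|/(8(8k + 5)) = 14/(8(8k + 5)).
Since 8k + 5 ≥ 8k for k ≥ 1, this is ≤ 14/(8·8k) = (7/32)/k.
So |(-2k - 3)/(8k + 5) + 1/4| < eps whenever k > (7/32)/eps.
Take N = (7/32)/eps. If k > N then |(-2k - 3)/(8k + 5) + 1/4| ≤ (7/32)/k < eps.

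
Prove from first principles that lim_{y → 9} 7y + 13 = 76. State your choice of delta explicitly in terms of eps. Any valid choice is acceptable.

Fix eps > 0. We need delta > 0 so that 0 < |y − 9| < delta implies |(7y + 13) − 76| < eps.
Since (7y + 13) − 76 = 7(y − 9), we have |(7y + 13) − 76| = 7|y − 9|.
Thus it suffices that |y − 9| < eps/7.
Choosing delta = eps/7 gives |(7y + 13) − 76| = 7|y − 9| < eps whenever |y − 9| < delta.

delta = eps/7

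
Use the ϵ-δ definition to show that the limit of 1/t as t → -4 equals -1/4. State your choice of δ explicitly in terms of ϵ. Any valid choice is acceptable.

δ = min(2, 8ϵ)

Let ϵ > 0. We seek δ > 0 such that 0 < |t + 4| < δ implies |1/t + 1/4| < ϵ.
|1/t + 1/4| = |-4 − t|/(4·|t|) = |t + 4|/(4|t|).
Require δ ≤ 2 so that |t| > 4 − 2 = 2, hence 4|t| > 8.
Then |1/t + 1/4| < |t + 4|/8, which is < ϵ when |t + 4| < 8ϵ.
Take δ = min(2, 8ϵ). Then 0 < |t + 4| < δ gives both |t + 4| < 2 and |t + 4| < 8ϵ, so |1/t + 1/4| < ϵ.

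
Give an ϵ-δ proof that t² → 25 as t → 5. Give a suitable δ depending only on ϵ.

Let ϵ > 0 be given. We seek δ > 0 with 0 < |t − 5| < δ ⇒ |t² − 25| < ϵ.
Factor: t² − 25 = (t − 5)(t + 5), so |t² − 25| = |t − 5|·|t + 5|.
Restrict δ ≤ 2. Then |t − 5| < 2 gives |t| < 7, so by the triangle inequality |t + 5| ≤ 7 + 5 = 12.
Hence |t² − 25| ≤ 12|t − 5|, which is < ϵ once |t − 5| < ϵ/12.
Take δ = min(2, ϵ/12). If 0 < |t − 5| < δ then both bounds hold and |t² − 25| ≤ 12|t − 5| < 12·(ϵ/12) = ϵ.

δ = min(2, ϵ/12)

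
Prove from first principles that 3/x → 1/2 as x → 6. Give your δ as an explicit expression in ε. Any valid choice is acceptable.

Suppose ε > 0. We seek δ > 0 such that 0 < |x − 6| < δ implies |3/x − (1/2)| < ε.
|3/x − (1/2)| = 3·|6 − x|/(6·|x|) = 3|x − 6|/(6|x|).
Restrict δ ≤ 3. Then |x − 6| < 3 gives |x| > 3, so 6|x| > 18.
Then |3/x − (1/2)| < 3|x − 6|/18, which is < ε when |x − 6| < 6ε.
Take δ = min(3, 6ε). Then 0 < |x − 6| < δ gives both |x − 6| < 3 and |x − 6| < 6ε, so |3/x − (1/2)| < ε.

δ = min(3, 6ε)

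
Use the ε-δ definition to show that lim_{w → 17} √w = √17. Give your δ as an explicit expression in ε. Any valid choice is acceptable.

Let ε > 0. We want δ > 0 such that 0 < |w − 17| < δ implies |√w − √17| < ε.
Rationalise: √w − √17 = (w − 17)/(√w + √17), so |√w − √17| = |w − 17|/(√w + √17).
Restrict δ ≤ 17 so that |w − 17| < 17 forces w > 0, and then √w + √17 > √17.
Hence |√w − √17| < |w − 17|/√17, which is < ε once |w − 17| < √17·ε.
Take δ = min(17, √17·ε). If 0 < |w − 17| < δ then w > 0 and |√w − √17| < |w − 17|/√17 < ε.

δ = min(17, √17·ε)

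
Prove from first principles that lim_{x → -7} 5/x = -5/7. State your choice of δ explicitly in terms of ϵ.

Fix ϵ > 0. We seek δ > 0 such that 0 < |x + 7| < δ implies |5/x + 5/7| < ϵ.
|5/x + 5/7| = 5·|-7 − x|/(7·|x|) = 5|x + 7|/(7|x|).
Require δ ≤ 7/2 so that |x| > 7 − 7/2 = 7/2, hence 7|x| > 49/2.
Then |5/x + 5/7| < 5|x + 7|/(49/2), which is < ϵ when |x + 7| < (49/10)ϵ.
Take δ = min(7/2, (49/10)ϵ). Then 0 < |x + 7| < δ gives both |x + 7| < 7/2 and |x + 7| < (49/10)ϵ, so |5/x + 5/7| < ϵ.

δ = min(7/2, (49/10)ϵ)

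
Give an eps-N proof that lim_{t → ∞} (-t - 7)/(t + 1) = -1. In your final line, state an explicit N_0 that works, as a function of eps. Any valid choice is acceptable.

Suppose eps > 0. We seek N_0 > 0 such that t > N_0 implies |(-t - 7)/(t + 1) + 1| < eps.
(-t - 7)/(t + 1) + 1 = ((-t - 7) − (-1)(t + 1)) / ((t + 1)) = -6/((t + 1)).
For t > 0 we have t + 1 > t, so |(-t - 7)/(t + 1) + 1| = 6/((t + 1)) < 6/(t) = 6/t.
Thus |(-t - 7)/(t + 1) + 1| < eps whenever t > 6/eps.
Take N_0 = 6/eps. If t > N_0 then |(-t - 7)/(t + 1) + 1| < 6/t < eps.

N_0 = 6/eps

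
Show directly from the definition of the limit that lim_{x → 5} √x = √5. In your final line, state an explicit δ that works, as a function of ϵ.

δ = min(5, √5·ϵ)

Let ϵ > 0 be given. We want δ > 0 such that 0 < |x − 5| < δ implies |√x − √5| < ϵ.
Rationalise: √x − √5 = (x − 5)/(√x + √5), so |√x − √5| = |x − 5|/(√x + √5).
Restrict δ ≤ 5 so that |x − 5| < 5 forces x > 0, and then √x + √5 > √5.
Hence |√x − √5| < |x − 5|/√5, which is < ϵ once |x − 5| < √5·ϵ.
Take δ = min(5, √5·ϵ). If 0 < |x − 5| < δ then x > 0 and |√x − √5| < |x − 5|/√5 < ϵ.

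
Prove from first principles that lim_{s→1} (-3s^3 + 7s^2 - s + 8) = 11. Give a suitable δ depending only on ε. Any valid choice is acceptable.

δ = min(2, ε/42)

Let ε > 0. We want δ > 0 such that 0 < |s − 1| < δ implies |(-3s^3 + 7s^2 - s + 8) − 11| < ε.
(-3s^3 + 7s^2 - s + 8) − 11 = -3s^3 + 7s^2 - s - 3 = (s − 1)(-3s^2 + 4s + 3).
So |(-3s^3 + 7s^2 - s + 8) − 11| = |s − 1|·|-3s^2 + 4s + 3|.
Require δ ≤ 2. Then |s − 1| < 2 gives |s| < 3, and by the triangle inequality |-3s^2 + 4s + 3| ≤ 3·3^2 + 4·3 + 3 = 42.
Hence |(-3s^3 + 7s^2 - s + 8) − 11| ≤ 42|s − 1| < ε provided |s − 1| < ε/42.
Choosing δ = min(2, ε/42) ensures both conditions, hence |(-3s^3 + 7s^2 - s + 8) − 11| < ε.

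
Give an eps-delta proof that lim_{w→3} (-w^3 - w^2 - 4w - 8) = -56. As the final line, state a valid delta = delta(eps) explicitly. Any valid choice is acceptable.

Fix eps > 0. We want delta > 0 such that 0 < |w − 3| < delta implies |(-w^3 - w^2 - 4w - 8) + 56| < eps.
(-w^3 - w^2 - 4w - 8) + 56 = -w^3 - w^2 - 4w + 48 = (w − 3)(-w^2 - 4w - 16).
So |(-w^3 - w^2 - 4w - 8) + 56| = |w − 3|·|-w^2 - 4w - 16|.
Assume first that |w − 3| < 1, so |w| < 4. Then |-w^2 - 4w - 16| ≤ 4^2 + 4·4 + 16 = 48.
Hence |(-w^3 - w^2 - 4w - 8) + 56| ≤ 48|w − 3| < eps provided |w − 3| < eps/48.
Take delta = min(1, eps/48). Then 0 < |w − 3| < delta gives both |w − 3| < 1 and |w − 3| < eps/48, so |(-w^3 - w^2 - 4w - 8) + 56| < eps.

delta = min(1, eps/48)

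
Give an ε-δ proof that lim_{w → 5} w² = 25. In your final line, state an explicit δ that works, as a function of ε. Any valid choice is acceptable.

δ = min(1, ε/11)

Fix ε > 0. We seek δ > 0 with 0 < |w − 5| < δ ⇒ |w² − 25| < ε.
Factor: w² − 25 = (w − 5)(w + 5), so |w² − 25| = |w − 5|·|w + 5|.
Restrict δ ≤ 1. Then |w − 5| < 1 gives |w| < 6, so by the triangle inequality |w + 5| ≤ 6 + 5 = 11.
Hence |w² − 25| ≤ 11|w − 5|, which is < ε once |w − 5| < ε/11.
Take δ = min(1, ε/11). If 0 < |w − 5| < δ then both bounds hold and |w² − 25| ≤ 11|w − 5| < 11·(ε/11) = ε.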